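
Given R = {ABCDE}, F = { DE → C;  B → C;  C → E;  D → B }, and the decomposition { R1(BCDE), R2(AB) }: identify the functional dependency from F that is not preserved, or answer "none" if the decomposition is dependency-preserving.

none

DE → C lies within R1.
B → C lies within R1.
C → E lies within R1.
D → B lies within R1.
Every dependency is enforceable on the fragments, so the decomposition is dependency-preserving.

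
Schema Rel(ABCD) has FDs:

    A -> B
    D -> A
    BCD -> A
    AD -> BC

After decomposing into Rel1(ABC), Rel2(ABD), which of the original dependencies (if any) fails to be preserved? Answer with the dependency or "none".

Check AD → BC: no single fragment contains all of {ABCD}, and the restricted closure of {AD} across the fragments never reaches {BC}.
A → B is preserved.
D → A is preserved.
BCD → A is preserved.

AD -> BC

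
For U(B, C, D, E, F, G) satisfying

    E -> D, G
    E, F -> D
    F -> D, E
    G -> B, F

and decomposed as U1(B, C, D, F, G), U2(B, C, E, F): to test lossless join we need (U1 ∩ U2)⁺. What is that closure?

U1 ∩ U2 = {B, C, F}.
F → D, E applies, adding D, E
E → D, G applies, adding G
Closure: {B, C, D, E, F, G}.

B, C, D, E, F, G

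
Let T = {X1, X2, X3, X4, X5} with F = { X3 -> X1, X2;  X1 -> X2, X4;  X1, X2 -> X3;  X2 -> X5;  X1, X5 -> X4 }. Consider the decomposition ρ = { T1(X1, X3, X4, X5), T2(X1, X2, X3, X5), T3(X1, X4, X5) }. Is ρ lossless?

Yes

Chase test. Columns are X1, X2, X3, X4, X5; row i has aⱼ where attribute j ∈ Ti, else bᵢⱼ.
Initial tableau (one row per fragment):
  row 1: a1 b12 a3 a4 a5
  row 2: a1 a2 a3 b24 a5
  row 3: a1 b32 b33 a4 a5
Rows 1 and 2 agree on X3; apply X3→X1, X2 and equate their X1, X2 entries.
Rows 1 and 2 agree on X1; apply X1→X2, X4 and equate their X2, X4 entries.
Rows 1 and 3 agree on X1; apply X1→X2, X4 and equate their X2, X4 entries.
Rows 1 and 3 agree on X1, X2; apply X1, X2→X3 and equate their X3 entries.
Row 1 is now all distinguished symbols — the join is lossless.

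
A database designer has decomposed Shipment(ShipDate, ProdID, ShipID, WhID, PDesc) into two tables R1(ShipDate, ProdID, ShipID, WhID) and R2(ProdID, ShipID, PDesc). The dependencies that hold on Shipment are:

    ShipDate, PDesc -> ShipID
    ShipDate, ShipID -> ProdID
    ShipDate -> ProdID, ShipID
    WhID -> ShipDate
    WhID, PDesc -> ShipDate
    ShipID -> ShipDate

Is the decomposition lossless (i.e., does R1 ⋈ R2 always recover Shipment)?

Common attributes: R1 ∩ R2 = {ProdID, ShipID}.
Closure of {ProdID, ShipID}: ShipID → ShipDate applies, adding ShipDate. So (ProdID, ShipID)⁺ = {ShipDate, ProdID, ShipID}.
The closure contains neither all of R1 = {ShipDate, ProdID, ShipID, WhID} nor all of R2 = {ProdID, ShipID, PDesc}, so the common attributes are not a superkey of either fragment. The join is lossy.

No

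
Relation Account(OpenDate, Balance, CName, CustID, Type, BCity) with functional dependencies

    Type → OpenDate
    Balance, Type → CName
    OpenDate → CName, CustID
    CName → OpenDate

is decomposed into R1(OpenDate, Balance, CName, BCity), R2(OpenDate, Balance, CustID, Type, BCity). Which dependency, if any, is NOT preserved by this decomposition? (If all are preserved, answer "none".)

none

Type → OpenDate lies within R2.
Balance, Type → CName: restricted closure across fragments reaches CName.
OpenDate → CName, CustID: restricted closure across fragments reaches CName, CustID.
CName → OpenDate lies within R1.
Every dependency is enforceable on the fragments, so the decomposition is dependency-preserving.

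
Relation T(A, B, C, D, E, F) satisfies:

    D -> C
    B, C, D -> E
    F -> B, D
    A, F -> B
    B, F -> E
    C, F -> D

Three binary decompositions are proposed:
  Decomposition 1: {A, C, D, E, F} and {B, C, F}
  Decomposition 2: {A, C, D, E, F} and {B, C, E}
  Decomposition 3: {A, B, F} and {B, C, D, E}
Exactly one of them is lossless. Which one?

Decomposition 1: common = {C, F}, closure = {B, C, D, E, F} → lossless.
Decomposition 2: common = {C, E}, closure = {C, E} → lossy.
Decomposition 3: common = {B}, closure = {B} → lossy.

Decomposition 1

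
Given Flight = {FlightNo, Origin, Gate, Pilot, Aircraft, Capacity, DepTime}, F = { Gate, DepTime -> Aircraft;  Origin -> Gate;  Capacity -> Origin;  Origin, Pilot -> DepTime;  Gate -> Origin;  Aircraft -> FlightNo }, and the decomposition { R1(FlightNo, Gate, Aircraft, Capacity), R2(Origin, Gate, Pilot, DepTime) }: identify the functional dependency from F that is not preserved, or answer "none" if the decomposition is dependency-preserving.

Check Gate, DepTime → Aircraft: no single fragment contains all of {Gate, Aircraft, DepTime}, and the restricted closure of {Gate, DepTime} across the fragments never reaches {Aircraft}.
Origin → Gate is preserved.
Capacity → Origin is preserved.
Origin, Pilot → DepTime is preserved.
Gate → Origin is preserved.
Aircraft → FlightNo is preserved.

Gate, DepTime -> Aircraft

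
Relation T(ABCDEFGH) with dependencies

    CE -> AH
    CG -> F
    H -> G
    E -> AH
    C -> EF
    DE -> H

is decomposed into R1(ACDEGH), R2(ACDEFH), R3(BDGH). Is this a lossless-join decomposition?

No

Chase test. Columns are ABCDEFGH; row i has aⱼ where attribute j ∈ Ri, else bᵢⱼ.
Initial tableau (one row per fragment):
  row 1: a1 b12 a3 a4 a5 b16 a7 a8
  row 2: a1 b22 a3 a4 a5 a6 b27 a8
  row 3: b31 a2 b33 a4 b35 b36 a7 a8
Rows 1 and 2 agree on H; apply H→G and equate their G entries.
Rows 1 and 2 agree on C; apply C→EF and equate their EF entries.
No row becomes fully distinguished — the join is lossy.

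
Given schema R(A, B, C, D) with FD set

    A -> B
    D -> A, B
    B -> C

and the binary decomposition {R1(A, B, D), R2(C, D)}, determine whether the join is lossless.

Yes

Common attributes: R1 ∩ R2 = {D}.
Closure of {D}: D → A, B applies, adding A, B; B → C applies, adding C. So (D)⁺ = {A, B, C, D}.
This closure contains every attribute of R1, so R1 ∩ R2 → R1. The join is lossless.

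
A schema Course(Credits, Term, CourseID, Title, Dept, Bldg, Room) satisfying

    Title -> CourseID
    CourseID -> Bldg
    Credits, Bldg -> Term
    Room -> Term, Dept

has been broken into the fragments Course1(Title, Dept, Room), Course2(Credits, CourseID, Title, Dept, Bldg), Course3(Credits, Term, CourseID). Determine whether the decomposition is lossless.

Chase test. Columns are Credits, Term, CourseID, Title, Dept, Bldg, Room; row i has aⱼ where attribute j ∈ Coursei, else bᵢⱼ.
Initial tableau (one row per fragment):
  row 1: b11 b12 b13 a4 a5 b16 a7
  row 2: a1 b22 a3 a4 a5 a6 b27
  row 3: a1 a2 a3 b34 b35 b36 b37
Rows 1 and 2 agree on Title; apply Title→CourseID and equate their CourseID entries.
Rows 1 and 2 agree on CourseID; apply CourseID→Bldg and equate their Bldg entries.
Rows 1 and 3 agree on CourseID; apply CourseID→Bldg and equate their Bldg entries.
Rows 2 and 3 agree on Credits, Bldg; apply Credits, Bldg→Term and equate their Term entries.
No row becomes fully distinguished — the join is lossy.

No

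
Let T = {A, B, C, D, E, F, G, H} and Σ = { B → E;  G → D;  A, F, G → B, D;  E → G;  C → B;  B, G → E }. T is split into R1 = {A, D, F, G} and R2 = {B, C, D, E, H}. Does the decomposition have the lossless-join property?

Common attributes: R1 ∩ R2 = {D}.
No dependency enlarges {D}, so (D)⁺ = {D}.
The closure contains neither all of R1 = {A, D, F, G} nor all of R2 = {B, C, D, E, H}, so the common attributes are not a superkey of either fragment. The join is lossy.

No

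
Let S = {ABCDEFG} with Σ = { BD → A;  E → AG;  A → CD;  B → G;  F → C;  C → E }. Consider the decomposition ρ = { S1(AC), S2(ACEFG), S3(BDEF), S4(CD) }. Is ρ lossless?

Yes

Chase test. Columns are ABCDEFG; row i has aⱼ where attribute j ∈ Si, else bᵢⱼ.
Initial tableau (one row per fragment):
  row 1: a1 b12 a3 b14 b15 b16 b17
  row 2: a1 b22 a3 b24 a5 a6 a7
  row 3: b31 a2 b33 a4 a5 a6 b37
  row 4: b41 b42 a3 a4 b45 b46 b47
Rows 2 and 3 agree on E; apply E→AG and equate their AG entries.
Rows 1 and 2 agree on A; apply A→CD and equate their CD entries.
Rows 1 and 3 agree on A; apply A→CD and equate their CD entries.
Rows 1 and 2 agree on C; apply C→E and equate their E entries.
Rows 1 and 4 agree on C; apply C→E and equate their E entries.
Rows 1 and 2 agree on E; apply E→AG and equate their AG entries.
Rows 1 and 4 agree on E; apply E→AG and equate their AG entries.
Row 3 is now all distinguished symbols — the join is lossless.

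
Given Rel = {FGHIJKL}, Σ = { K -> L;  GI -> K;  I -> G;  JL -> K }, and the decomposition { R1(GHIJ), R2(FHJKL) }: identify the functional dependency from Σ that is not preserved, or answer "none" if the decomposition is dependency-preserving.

GI -> K

Check GI → K: no single fragment contains all of {GIK}, and the restricted closure of {GI} across the fragments never reaches {K}.
K → L is preserved.
I → G is preserved.
JL → K is preserved.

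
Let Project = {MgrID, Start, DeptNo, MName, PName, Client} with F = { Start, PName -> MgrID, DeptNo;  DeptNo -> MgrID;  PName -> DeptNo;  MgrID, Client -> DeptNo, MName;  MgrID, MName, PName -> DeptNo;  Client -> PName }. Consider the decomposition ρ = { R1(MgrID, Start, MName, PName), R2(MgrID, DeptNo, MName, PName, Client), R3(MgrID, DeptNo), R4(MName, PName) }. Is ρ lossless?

Chase test. Columns are MgrID, Start, DeptNo, MName, PName, Client; row i has aⱼ where attribute j ∈ Ri, else bᵢⱼ.
Initial tableau (one row per fragment):
  row 1: a1 a2 b13 a4 a5 b16
  row 2: a1 b22 a3 a4 a5 a6
  row 3: a1 b32 a3 b34 b35 b36
  row 4: b41 b42 b43 a4 a5 b46
Rows 1 and 2 agree on PName; apply PName→DeptNo and equate their DeptNo entries.
Rows 1 and 4 agree on PName; apply PName→DeptNo and equate their DeptNo entries.
Rows 1 and 4 agree on DeptNo; apply DeptNo→MgrID and equate their MgrID entries.
No row becomes fully distinguished — the join is lossy.

No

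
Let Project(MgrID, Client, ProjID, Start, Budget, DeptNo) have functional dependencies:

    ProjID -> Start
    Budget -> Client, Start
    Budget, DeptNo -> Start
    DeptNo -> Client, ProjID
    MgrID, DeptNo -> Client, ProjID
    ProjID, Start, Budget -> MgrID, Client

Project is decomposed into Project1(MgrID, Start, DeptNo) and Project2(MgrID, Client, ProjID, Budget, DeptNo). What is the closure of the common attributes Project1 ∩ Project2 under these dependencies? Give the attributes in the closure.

MgrID, Client, ProjID, Start, DeptNo

Project1 ∩ Project2 = {MgrID, DeptNo}.
DeptNo → Client, ProjID applies, adding Client, ProjID
ProjID → Start applies, adding Start
Closure: {MgrID, Client, ProjID, Start, DeptNo}.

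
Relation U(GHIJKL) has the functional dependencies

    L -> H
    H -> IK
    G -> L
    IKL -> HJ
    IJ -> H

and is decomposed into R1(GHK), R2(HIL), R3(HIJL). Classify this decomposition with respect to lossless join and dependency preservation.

Lossless test (chase): Rows 1 and 2 agree on H; apply H→IK and equate their IK entries. Rows 1 and 3 agree on H; apply H→IK and equate their IK entries. Rows 2 and 3 agree on IKL; apply IKL→HJ and equate their HJ entries. No row becomes fully distinguished — the join is lossy.
Dependency preservation: the restricted closure of {G} across the fragments never reaches {L}, so G → L cannot be enforced without a join — not preserved.

lossy and not dependency-preserving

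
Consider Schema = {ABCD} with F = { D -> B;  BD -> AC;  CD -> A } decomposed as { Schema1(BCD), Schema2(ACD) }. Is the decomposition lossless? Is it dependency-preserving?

Lossless test: (CD)⁺ = {ABCD}, which contains all of one fragment — lossless.
Dependency preservation: BD → AC is not contained in any single fragment, but the restricted closure of its left-hand side across the fragments still reaches the right-hand side; the remaining FDs each lie inside some fragment. All dependencies are preserved.

lossless and dependency-preserving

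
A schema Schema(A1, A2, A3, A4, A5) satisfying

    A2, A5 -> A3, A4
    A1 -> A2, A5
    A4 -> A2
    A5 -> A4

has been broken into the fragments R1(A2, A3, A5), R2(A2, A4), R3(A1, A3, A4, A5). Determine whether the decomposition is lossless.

Yes

Chase test. Columns are A1, A2, A3, A4, A5; row i has aⱼ where attribute j ∈ Ri, else bᵢⱼ.
Initial tableau (one row per fragment):
  row 1: b11 a2 a3 b14 a5
  row 2: b21 a2 b23 a4 b25
  row 3: a1 b32 a3 a4 a5
Rows 2 and 3 agree on A4; apply A4→A2 and equate their A2 entries.
Rows 1 and 3 agree on A5; apply A5→A4 and equate their A4 entries.
Row 3 is now all distinguished symbols — the join is lossless.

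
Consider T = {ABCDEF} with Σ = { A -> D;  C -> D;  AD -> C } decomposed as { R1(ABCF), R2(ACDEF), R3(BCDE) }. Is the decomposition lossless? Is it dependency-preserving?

lossy but dependency-preserving

Lossless test (chase): Rows 1 and 2 agree on A; apply A→D and equate their D entries. No row becomes fully distinguished — the join is lossy.
Dependency preservation: every FD's attributes lie within a single fragment, so each can be enforced locally — preserved.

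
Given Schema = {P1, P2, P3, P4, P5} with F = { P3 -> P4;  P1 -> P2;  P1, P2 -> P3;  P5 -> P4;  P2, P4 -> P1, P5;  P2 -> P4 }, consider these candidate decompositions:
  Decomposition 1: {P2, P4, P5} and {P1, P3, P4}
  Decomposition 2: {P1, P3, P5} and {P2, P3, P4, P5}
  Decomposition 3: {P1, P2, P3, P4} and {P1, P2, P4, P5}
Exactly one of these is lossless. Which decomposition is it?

Decomposition 3

Decomposition 1: common = {P4}, closure = {P4} → lossy.
Decomposition 2: common = {P3, P5}, closure = {P3, P4, P5} → lossy.
Decomposition 3: common = {P1, P2, P4}, closure = {P1, P2, P3, P4, P5} → lossless.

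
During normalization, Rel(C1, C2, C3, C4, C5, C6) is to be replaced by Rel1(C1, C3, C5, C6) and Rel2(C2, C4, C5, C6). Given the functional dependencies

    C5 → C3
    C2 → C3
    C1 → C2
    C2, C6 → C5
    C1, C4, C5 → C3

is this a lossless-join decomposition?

Common attributes: Rel1 ∩ Rel2 = {C5, C6}.
Closure of {C5, C6}: C5 → C3 applies, adding C3. So (C5, C6)⁺ = {C3, C5, C6}.
The closure contains neither all of Rel1 = {C1, C3, C5, C6} nor all of Rel2 = {C2, C4, C5, C6}, so the common attributes are not a superkey of either fragment. The join is lossy.

No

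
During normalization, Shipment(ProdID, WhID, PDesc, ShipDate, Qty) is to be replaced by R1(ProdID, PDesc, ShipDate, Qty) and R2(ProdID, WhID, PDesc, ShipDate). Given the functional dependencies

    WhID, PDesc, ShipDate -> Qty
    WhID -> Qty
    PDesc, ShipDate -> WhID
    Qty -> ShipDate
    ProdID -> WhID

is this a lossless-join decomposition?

Common attributes: R1 ∩ R2 = {ProdID, PDesc, ShipDate}.
Closure of {ProdID, PDesc, ShipDate}: PDesc, ShipDate → WhID applies, adding WhID; WhID, PDesc, ShipDate → Qty applies, adding Qty. So (ProdID, PDesc, ShipDate)⁺ = {ProdID, WhID, PDesc, ShipDate, Qty}.
This closure contains every attribute of R1, so R1 ∩ R2 → R1. The join is lossless.

Yes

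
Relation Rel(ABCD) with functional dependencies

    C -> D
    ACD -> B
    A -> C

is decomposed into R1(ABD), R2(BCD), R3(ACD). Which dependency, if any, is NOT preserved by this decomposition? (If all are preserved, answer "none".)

C → D lies within R2.
ACD → B: restricted closure across fragments reaches B.
A → C lies within R3.
Every dependency is enforceable on the fragments, so the decomposition is dependency-preserving.

none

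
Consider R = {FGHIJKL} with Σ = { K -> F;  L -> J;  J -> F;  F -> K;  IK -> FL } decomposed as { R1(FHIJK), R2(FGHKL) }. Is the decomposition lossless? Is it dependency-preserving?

lossy and not dependency-preserving

Lossless test: (FHK)⁺ = {FHK}, which is a superkey of neither fragment — lossy.
Dependency preservation: the restricted closure of {L} across the fragments never reaches {J}, so L → J cannot be enforced without a join — not preserved.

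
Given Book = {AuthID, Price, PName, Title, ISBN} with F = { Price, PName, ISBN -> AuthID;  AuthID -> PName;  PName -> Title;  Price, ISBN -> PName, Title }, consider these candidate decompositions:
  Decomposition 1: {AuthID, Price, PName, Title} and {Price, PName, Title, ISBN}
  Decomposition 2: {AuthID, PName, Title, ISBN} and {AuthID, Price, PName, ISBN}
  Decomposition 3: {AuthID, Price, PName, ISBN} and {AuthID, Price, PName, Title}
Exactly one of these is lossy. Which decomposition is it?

Decomposition 1

Decomposition 1: common = {Price, PName, Title}, closure = {Price, PName, Title} → lossy.
Decomposition 2: common = {AuthID, PName, ISBN}, closure = {AuthID, PName, Title, ISBN} → lossless.
Decomposition 3: common = {AuthID, Price, PName}, closure = {AuthID, Price, PName, Title} → lossless.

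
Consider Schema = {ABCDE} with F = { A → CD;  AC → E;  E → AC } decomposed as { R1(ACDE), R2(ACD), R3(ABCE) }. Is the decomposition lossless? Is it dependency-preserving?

Lossless test (chase): Rows 1 and 3 agree on A; apply A→CD and equate their CD entries. Rows 1 and 2 agree on AC; apply AC→E and equate their E entries. Row 3 is now all distinguished symbols — the join is lossless.
Dependency preservation: every FD's attributes lie within a single fragment, so each can be enforced locally — preserved.

lossless and dependency-preserving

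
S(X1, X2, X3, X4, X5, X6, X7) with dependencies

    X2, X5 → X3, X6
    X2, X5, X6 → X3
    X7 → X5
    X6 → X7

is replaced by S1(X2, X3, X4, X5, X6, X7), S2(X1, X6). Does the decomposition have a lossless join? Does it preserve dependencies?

Lossless test: (X6)⁺ = {X5, X6, X7}, which is a superkey of neither fragment — lossy.
Dependency preservation: every FD's attributes lie within a single fragment, so each can be enforced locally — preserved.

lossy but dependency-preserving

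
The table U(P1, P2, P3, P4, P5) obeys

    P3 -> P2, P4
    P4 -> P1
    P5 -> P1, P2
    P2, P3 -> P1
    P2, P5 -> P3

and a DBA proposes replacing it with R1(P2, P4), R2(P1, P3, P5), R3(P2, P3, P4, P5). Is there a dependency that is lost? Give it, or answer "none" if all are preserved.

P4 -> P1

Check P4 → P1: no single fragment contains all of {P1, P4}, and the restricted closure of {P4} across the fragments never reaches {P1}.
P3 → P2, P4 is preserved.
P5 → P1, P2 is preserved.
P2, P3 → P1 is preserved.
P2, P5 → P3 is preserved.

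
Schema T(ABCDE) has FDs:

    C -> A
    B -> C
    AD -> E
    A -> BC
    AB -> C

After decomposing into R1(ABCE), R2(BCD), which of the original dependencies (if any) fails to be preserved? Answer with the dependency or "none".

Check AD → E: no single fragment contains all of {ADE}, and the restricted closure of {AD} across the fragments never reaches {E}.
C → A is preserved.
B → C is preserved.
A → BC is preserved.
AB → C is preserved.

AD -> E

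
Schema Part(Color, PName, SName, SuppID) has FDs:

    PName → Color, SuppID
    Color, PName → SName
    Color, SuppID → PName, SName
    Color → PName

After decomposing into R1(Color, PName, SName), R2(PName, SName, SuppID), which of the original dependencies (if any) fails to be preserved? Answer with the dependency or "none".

none

PName → Color, SuppID: restricted closure across fragments reaches Color, SuppID.
Color, PName → SName lies within R1.
Color, SuppID → PName, SName: restricted closure across fragments reaches PName, SName.
Color → PName lies within R1.
Every dependency is enforceable on the fragments, so the decomposition is dependency-preserving.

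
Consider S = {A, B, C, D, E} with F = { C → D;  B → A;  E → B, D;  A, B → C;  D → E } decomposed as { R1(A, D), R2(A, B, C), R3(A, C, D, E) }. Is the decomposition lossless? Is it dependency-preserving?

Lossless test (chase): Rows 2 and 3 agree on C; apply C→D and equate their D entries. Rows 1 and 2 agree on D; apply D→E and equate their E entries. Rows 1 and 3 agree on D; apply D→E and equate their E entries. Rows 1 and 2 agree on E; apply E→B, D and equate their B, D entries. Rows 1 and 3 agree on E; apply E→B, D and equate their B, D entries. Rows 1 and 2 agree on A, B; apply A, B→C and equate their C entries. Row 1 is now all distinguished symbols — the join is lossless.
Dependency preservation: E → B, D is not contained in any single fragment, but the restricted closure of its left-hand side across the fragments still reaches the right-hand side; the remaining FDs each lie inside some fragment. All dependencies are preserved.

lossless and dependency-preserving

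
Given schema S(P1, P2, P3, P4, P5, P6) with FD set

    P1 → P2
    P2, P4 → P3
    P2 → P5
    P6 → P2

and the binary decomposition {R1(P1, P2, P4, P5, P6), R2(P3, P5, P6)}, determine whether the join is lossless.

No

Common attributes: R1 ∩ R2 = {P5, P6}.
Closure of {P5, P6}: P6 → P2 applies, adding P2. So (P5, P6)⁺ = {P2, P5, P6}.
The closure contains neither all of R1 = {P1, P2, P4, P5, P6} nor all of R2 = {P3, P5, P6}, so the common attributes are not a superkey of either fragment. The join is lossy.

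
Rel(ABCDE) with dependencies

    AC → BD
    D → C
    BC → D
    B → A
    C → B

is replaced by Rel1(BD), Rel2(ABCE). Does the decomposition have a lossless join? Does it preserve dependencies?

Lossless test: (B)⁺ = {AB}, which is a superkey of neither fragment — lossy.
Dependency preservation: the restricted closure of {AC} across the fragments never reaches {BD}, so AC → BD cannot be enforced without a join — not preserved.

lossy and not dependency-preserving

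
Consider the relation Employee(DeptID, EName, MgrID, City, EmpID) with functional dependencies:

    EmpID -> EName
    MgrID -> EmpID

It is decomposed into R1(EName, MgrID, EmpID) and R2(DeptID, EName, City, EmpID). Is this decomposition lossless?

No

Common attributes: R1 ∩ R2 = {EName, EmpID}.
No dependency enlarges {EName, EmpID}, so (EName, EmpID)⁺ = {EName, EmpID}.
The closure contains neither all of R1 = {EName, MgrID, EmpID} nor all of R2 = {DeptID, EName, City, EmpID}, so the common attributes are not a superkey of either fragment. The join is lossy.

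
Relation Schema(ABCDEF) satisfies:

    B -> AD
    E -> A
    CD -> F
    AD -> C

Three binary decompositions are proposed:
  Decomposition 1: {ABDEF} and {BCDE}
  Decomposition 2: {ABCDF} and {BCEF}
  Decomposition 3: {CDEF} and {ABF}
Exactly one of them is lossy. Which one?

Decomposition 3

Decomposition 1: common = {BDE}, closure = {ABCDEF} → lossless.
Decomposition 2: common = {BCF}, closure = {ABCDF} → lossless.
Decomposition 3: common = {F}, closure = {F} → lossy.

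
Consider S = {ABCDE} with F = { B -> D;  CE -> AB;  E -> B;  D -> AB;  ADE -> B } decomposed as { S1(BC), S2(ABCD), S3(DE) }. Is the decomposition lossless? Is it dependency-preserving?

Lossless test (chase): Rows 1 and 2 agree on B; apply B→D and equate their D entries. Rows 1 and 2 agree on D; apply D→AB and equate their AB entries. Rows 1 and 3 agree on D; apply D→AB and equate their AB entries. No row becomes fully distinguished — the join is lossy.
Dependency preservation: CE → AB; E → B; ADE → B are not contained in any single fragment, but the restricted closure of each left-hand side across the fragments still reaches the right-hand side; the remaining FDs each lie inside some fragment. All dependencies are preserved.

lossy but dependency-preserving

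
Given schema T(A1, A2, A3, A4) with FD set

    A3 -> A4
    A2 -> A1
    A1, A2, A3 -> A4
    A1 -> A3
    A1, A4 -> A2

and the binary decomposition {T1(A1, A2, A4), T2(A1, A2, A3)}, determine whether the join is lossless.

Common attributes: T1 ∩ T2 = {A1, A2}.
Closure of {A1, A2}: A1 → A3 applies, adding A3; A3 → A4 applies, adding A4. So (A1, A2)⁺ = {A1, A2, A3, A4}.
This closure contains every attribute of T1, so T1 ∩ T2 → T1. The join is lossless.

Yes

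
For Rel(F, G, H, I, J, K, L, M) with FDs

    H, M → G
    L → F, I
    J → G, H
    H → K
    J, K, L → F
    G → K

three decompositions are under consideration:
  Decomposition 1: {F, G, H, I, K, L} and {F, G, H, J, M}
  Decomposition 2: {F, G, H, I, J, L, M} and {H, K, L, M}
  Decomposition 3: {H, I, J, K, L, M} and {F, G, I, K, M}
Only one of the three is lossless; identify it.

Decomposition 2

Decomposition 1: common = {F, G, H}, closure = {F, G, H, K} → lossy.
Decomposition 2: common = {H, L, M}, closure = {F, G, H, I, K, L, M} → lossless.
Decomposition 3: common = {I, K, M}, closure = {I, K, M} → lossy.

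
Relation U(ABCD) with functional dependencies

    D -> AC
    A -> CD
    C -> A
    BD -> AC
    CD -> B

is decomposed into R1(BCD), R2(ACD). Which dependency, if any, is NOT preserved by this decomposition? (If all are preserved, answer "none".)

D → AC lies within R2.
A → CD lies within R2.
C → A lies within R2.
BD → AC: restricted closure across fragments reaches AC.
CD → B lies within R1.
Every dependency is enforceable on the fragments, so the decomposition is dependency-preserving.

none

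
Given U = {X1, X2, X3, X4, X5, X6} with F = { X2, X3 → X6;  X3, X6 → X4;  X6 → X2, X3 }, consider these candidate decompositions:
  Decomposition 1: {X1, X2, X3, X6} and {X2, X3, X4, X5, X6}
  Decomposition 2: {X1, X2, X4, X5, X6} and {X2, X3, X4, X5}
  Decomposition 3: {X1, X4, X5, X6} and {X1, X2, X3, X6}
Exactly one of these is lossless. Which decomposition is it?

Decomposition 1: common = {X2, X3, X6}, closure = {X2, X3, X4, X6} → lossy.
Decomposition 2: common = {X2, X4, X5}, closure = {X2, X4, X5} → lossy.
Decomposition 3: common = {X1, X6}, closure = {X1, X2, X3, X4, X6} → lossless.

Decomposition 3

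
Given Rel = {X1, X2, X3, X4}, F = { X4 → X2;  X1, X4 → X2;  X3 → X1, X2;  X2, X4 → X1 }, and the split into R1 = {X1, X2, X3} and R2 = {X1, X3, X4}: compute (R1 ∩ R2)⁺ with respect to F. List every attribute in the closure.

R1 ∩ R2 = {X1, X3}.
X3 → X1, X2 applies, adding X2
Closure: {X1, X2, X3}.

X1, X2, X3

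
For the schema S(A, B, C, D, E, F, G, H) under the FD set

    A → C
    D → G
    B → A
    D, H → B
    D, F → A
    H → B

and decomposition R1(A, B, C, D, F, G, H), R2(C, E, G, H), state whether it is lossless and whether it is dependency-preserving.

Lossless test: (C, G, H)⁺ = {A, B, C, G, H}, which is a superkey of neither fragment — lossy.
Dependency preservation: every FD's attributes lie within a single fragment, so each can be enforced locally — preserved.

lossy but dependency-preserving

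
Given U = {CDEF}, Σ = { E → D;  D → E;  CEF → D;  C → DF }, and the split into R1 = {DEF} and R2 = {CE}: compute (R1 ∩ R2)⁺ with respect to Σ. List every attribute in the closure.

R1 ∩ R2 = {E}.
E → D applies, adding D
Closure: {DE}.

DE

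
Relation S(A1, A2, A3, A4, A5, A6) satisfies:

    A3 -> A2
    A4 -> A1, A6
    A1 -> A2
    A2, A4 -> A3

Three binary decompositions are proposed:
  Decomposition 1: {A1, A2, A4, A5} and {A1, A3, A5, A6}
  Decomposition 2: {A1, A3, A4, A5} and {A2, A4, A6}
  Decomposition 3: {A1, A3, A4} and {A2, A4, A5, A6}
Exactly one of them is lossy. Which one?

Decomposition 1

Decomposition 1: common = {A1, A5}, closure = {A1, A2, A5} → lossy.
Decomposition 2: common = {A4}, closure = {A1, A2, A3, A4, A6} → lossless.
Decomposition 3: common = {A4}, closure = {A1, A2, A3, A4, A6} → lossless.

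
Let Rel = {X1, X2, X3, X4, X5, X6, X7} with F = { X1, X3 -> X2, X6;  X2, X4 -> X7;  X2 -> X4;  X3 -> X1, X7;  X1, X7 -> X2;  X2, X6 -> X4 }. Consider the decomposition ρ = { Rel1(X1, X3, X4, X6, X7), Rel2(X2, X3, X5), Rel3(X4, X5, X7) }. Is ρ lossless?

Chase test. Columns are X1, X2, X3, X4, X5, X6, X7; row i has aⱼ where attribute j ∈ Reli, else bᵢⱼ.
Initial tableau (one row per fragment):
  row 1: a1 b12 a3 a4 b15 a6 a7
  row 2: b21 a2 a3 b24 a5 b26 b27
  row 3: b31 b32 b33 a4 a5 b36 a7
Rows 1 and 2 agree on X3; apply X3→X1, X7 and equate their X1, X7 entries.
Rows 1 and 2 agree on X1, X7; apply X1, X7→X2 and equate their X2 entries.
Rows 1 and 2 agree on X1, X3; apply X1, X3→X2, X6 and equate their X2, X6 entries.
Rows 1 and 2 agree on X2; apply X2→X4 and equate their X4 entries.
Row 2 is now all distinguished symbols — the join is lossless.

Yes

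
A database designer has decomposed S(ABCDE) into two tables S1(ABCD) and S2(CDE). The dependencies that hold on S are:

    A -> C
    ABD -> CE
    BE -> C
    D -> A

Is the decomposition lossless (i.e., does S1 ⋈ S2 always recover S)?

No

Common attributes: S1 ∩ S2 = {CD}.
Closure of {CD}: D → A applies, adding A. So (CD)⁺ = {ACD}.
The closure contains neither all of S1 = {ABCD} nor all of S2 = {CDE}, so the common attributes are not a superkey of either fragment. The join is lossy.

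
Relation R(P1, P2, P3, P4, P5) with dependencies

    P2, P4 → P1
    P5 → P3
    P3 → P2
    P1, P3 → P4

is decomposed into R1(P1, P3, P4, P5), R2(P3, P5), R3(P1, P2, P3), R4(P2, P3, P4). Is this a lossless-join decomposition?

Yes

Chase test. Columns are P1, P2, P3, P4, P5; row i has aⱼ where attribute j ∈ Ri, else bᵢⱼ.
Initial tableau (one row per fragment):
  row 1: a1 b12 a3 a4 a5
  row 2: b21 b22 a3 b24 a5
  row 3: a1 a2 a3 b34 b35
  row 4: b41 a2 a3 a4 b45
Rows 1 and 2 agree on P3; apply P3→P2 and equate their P2 entries.
Rows 1 and 3 agree on P3; apply P3→P2 and equate their P2 entries.
Rows 1 and 3 agree on P1, P3; apply P1, P3→P4 and equate their P4 entries.
Rows 1 and 4 agree on P2, P4; apply P2, P4→P1 and equate their P1 entries.
Row 1 is now all distinguished symbols — the join is lossless.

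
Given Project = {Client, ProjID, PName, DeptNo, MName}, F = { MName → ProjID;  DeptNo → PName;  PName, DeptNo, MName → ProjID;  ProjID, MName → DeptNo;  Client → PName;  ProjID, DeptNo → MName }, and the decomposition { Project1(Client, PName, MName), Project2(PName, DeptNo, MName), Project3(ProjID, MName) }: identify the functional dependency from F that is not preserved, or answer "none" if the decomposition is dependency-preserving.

Check ProjID, DeptNo → MName: no single fragment contains all of {ProjID, DeptNo, MName}, and the restricted closure of {ProjID, DeptNo} across the fragments never reaches {MName}.
MName → ProjID is preserved.
DeptNo → PName is preserved.
PName, DeptNo, MName → ProjID is preserved.
ProjID, MName → DeptNo is preserved.
Client → PName is preserved.

ProjID, DeptNo → MName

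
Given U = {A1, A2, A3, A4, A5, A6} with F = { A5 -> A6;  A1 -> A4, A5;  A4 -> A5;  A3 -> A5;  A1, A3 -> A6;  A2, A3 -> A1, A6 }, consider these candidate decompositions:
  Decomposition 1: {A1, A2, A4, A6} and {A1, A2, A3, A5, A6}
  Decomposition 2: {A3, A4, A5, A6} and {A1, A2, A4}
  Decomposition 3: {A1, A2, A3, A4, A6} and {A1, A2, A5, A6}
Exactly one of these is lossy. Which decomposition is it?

Decomposition 1: common = {A1, A2, A6}, closure = {A1, A2, A4, A5, A6} → lossless.
Decomposition 2: common = {A4}, closure = {A4, A5, A6} → lossy.
Decomposition 3: common = {A1, A2, A6}, closure = {A1, A2, A4, A5, A6} → lossless.

Decomposition 2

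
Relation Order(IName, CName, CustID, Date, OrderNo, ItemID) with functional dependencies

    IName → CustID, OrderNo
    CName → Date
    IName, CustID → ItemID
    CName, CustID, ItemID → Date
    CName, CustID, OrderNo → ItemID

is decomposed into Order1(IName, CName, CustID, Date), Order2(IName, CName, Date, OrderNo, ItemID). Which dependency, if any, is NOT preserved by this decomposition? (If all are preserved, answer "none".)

Check CName, CustID, OrderNo → ItemID: no single fragment contains all of {CName, CustID, OrderNo, ItemID}, and the restricted closure of {CName, CustID, OrderNo} across the fragments never reaches {ItemID}.
IName → CustID, OrderNo is preserved.
CName → Date is preserved.
IName, CustID → ItemID is preserved.
CName, CustID, ItemID → Date is preserved.

CName, CustID, OrderNo → ItemID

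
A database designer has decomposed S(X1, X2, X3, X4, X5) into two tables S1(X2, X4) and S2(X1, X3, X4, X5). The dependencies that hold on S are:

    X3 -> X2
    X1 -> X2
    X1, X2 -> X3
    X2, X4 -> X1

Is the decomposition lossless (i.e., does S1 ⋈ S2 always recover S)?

No

Common attributes: S1 ∩ S2 = {X4}.
No dependency enlarges {X4}, so (X4)⁺ = {X4}.
The closure contains neither all of S1 = {X2, X4} nor all of S2 = {X1, X3, X4, X5}, so the common attributes are not a superkey of either fragment. The join is lossy.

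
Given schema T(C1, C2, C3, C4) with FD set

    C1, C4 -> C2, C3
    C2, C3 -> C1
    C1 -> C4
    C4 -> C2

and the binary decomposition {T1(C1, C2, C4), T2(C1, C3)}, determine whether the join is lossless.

Yes

Common attributes: T1 ∩ T2 = {C1}.
Closure of {C1}: C1 → C4 applies, adding C4; C4 → C2 applies, adding C2; C1, C4 → C2, C3 applies, adding C3. So (C1)⁺ = {C1, C2, C3, C4}.
This closure contains every attribute of T1, so T1 ∩ T2 → T1. The join is lossless.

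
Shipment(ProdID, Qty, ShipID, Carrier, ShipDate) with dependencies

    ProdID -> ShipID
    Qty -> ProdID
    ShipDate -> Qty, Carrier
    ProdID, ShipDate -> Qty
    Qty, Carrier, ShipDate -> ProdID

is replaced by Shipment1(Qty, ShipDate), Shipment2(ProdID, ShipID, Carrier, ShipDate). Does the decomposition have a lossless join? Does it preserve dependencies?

lossless but not dependency-preserving

Lossless test: (ShipDate)⁺ = {ProdID, Qty, ShipID, Carrier, ShipDate}, which contains all of one fragment — lossless.
Dependency preservation: the restricted closure of {Qty} across the fragments never reaches {ProdID}, so Qty → ProdID cannot be enforced without a join — not preserved.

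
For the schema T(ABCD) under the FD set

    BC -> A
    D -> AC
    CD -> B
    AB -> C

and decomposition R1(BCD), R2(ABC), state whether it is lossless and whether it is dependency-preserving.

lossless and dependency-preserving

Lossless test: (BC)⁺ = {ABC}, which contains all of one fragment — lossless.
Dependency preservation: D → AC is not contained in any single fragment, but the restricted closure of its left-hand side across the fragments still reaches the right-hand side; the remaining FDs each lie inside some fragment. All dependencies are preserved.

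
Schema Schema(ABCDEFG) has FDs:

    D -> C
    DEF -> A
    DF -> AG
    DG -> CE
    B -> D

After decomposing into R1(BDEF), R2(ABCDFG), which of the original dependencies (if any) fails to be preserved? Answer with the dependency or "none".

Check DG → CE: no single fragment contains all of {CDEG}, and the restricted closure of {DG} across the fragments never reaches {CE}.
D → C is preserved.
DEF → A is preserved.
DF → AG is preserved.
B → D is preserved.

DG -> CE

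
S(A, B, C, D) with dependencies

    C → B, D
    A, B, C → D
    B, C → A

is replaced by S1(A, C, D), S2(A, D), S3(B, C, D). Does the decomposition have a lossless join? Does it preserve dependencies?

Lossless test (chase): Rows 1 and 3 agree on C; apply C→B, D and equate their B, D entries. Rows 1 and 3 agree on B, C; apply B, C→A and equate their A entries. Row 1 is now all distinguished symbols — the join is lossless.
Dependency preservation: A, B, C → D; B, C → A are not contained in any single fragment, but the restricted closure of each left-hand side across the fragments still reaches the right-hand side; the remaining FDs each lie inside some fragment. All dependencies are preserved.

lossless and dependency-preserving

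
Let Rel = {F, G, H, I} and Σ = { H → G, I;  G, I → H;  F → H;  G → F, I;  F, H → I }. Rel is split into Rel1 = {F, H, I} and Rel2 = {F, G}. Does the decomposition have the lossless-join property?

Yes

Common attributes: Rel1 ∩ Rel2 = {F}.
Closure of {F}: F → H applies, adding H; F, H → I applies, adding I; H → G, I applies, adding G. So (F)⁺ = {F, G, H, I}.
This closure contains every attribute of Rel1, so Rel1 ∩ Rel2 → Rel1. The join is lossless.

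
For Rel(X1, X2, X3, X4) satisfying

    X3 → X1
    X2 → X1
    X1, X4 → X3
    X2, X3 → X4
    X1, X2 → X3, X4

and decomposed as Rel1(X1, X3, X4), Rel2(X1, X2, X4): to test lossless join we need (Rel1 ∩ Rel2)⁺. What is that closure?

X1, X3, X4

Rel1 ∩ Rel2 = {X1, X4}.
X1, X4 → X3 applies, adding X3
Closure: {X1, X3, X4}.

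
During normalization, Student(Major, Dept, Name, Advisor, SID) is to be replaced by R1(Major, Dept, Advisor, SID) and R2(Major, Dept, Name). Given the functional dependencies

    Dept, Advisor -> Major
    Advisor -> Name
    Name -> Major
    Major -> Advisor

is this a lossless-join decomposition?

Yes

Common attributes: R1 ∩ R2 = {Major, Dept}.
Closure of {Major, Dept}: Major → Advisor applies, adding Advisor; Advisor → Name applies, adding Name. So (Major, Dept)⁺ = {Major, Dept, Name, Advisor}.
This closure contains every attribute of R2, so R1 ∩ R2 → R2. The join is lossless.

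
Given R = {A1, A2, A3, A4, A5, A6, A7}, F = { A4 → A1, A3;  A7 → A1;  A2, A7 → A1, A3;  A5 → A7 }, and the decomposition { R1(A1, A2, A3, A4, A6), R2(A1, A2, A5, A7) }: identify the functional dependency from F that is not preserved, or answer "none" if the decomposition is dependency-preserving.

A2, A7 → A1, A3

Check A2, A7 → A1, A3: no single fragment contains all of {A1, A2, A3, A7}, and the restricted closure of {A2, A7} across the fragments never reaches {A1, A3}.
A4 → A1, A3 is preserved.
A7 → A1 is preserved.
A5 → A7 is preserved.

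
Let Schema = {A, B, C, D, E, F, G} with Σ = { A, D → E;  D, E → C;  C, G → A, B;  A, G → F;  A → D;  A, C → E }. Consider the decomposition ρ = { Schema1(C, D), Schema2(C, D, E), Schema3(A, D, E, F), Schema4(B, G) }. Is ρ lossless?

Chase test. Columns are A, B, C, D, E, F, G; row i has aⱼ where attribute j ∈ Schemai, else bᵢⱼ.
Initial tableau (one row per fragment):
  row 1: b11 b12 a3 a4 b15 b16 b17
  row 2: b21 b22 a3 a4 a5 b26 b27
  row 3: a1 b32 b33 a4 a5 a6 b37
  row 4: b41 a2 b43 b44 b45 b46 a7
Rows 2 and 3 agree on D, E; apply D, E→C and equate their C entries.
No row becomes fully distinguished — the join is lossy.

No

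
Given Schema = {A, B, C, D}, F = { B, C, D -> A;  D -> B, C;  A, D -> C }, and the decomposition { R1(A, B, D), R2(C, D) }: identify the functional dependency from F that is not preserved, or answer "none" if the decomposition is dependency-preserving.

none

B, C, D → A: restricted closure across fragments reaches A.
D → B, C: restricted closure across fragments reaches B, C.
A, D → C: restricted closure across fragments reaches C.
Every dependency is enforceable on the fragments, so the decomposition is dependency-preserving.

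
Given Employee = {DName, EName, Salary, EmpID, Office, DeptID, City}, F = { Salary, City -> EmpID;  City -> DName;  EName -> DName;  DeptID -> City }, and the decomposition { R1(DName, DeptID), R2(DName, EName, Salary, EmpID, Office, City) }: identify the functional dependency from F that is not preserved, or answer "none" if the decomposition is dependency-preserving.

Check DeptID → City: no single fragment contains all of {DeptID, City}, and the restricted closure of {DeptID} across the fragments never reaches {City}.
Salary, City → EmpID is preserved.
City → DName is preserved.
EName → DName is preserved.

DeptID -> City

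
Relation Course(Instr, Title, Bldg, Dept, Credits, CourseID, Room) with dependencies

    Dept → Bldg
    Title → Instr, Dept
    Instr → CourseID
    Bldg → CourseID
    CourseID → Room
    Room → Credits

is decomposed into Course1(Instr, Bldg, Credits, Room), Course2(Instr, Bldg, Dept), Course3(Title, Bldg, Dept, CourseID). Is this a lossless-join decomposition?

No

Chase test. Columns are Instr, Title, Bldg, Dept, Credits, CourseID, Room; row i has aⱼ where attribute j ∈ Coursei, else bᵢⱼ.
Initial tableau (one row per fragment):
  row 1: a1 b12 a3 b14 a5 b16 a7
  row 2: a1 b22 a3 a4 b25 b26 b27
  row 3: b31 a2 a3 a4 b35 a6 b37
Rows 1 and 2 agree on Instr; apply Instr→CourseID and equate their CourseID entries.
Rows 1 and 3 agree on Bldg; apply Bldg→CourseID and equate their CourseID entries.
Rows 1 and 2 agree on CourseID; apply CourseID→Room and equate their Room entries.
Rows 1 and 3 agree on CourseID; apply CourseID→Room and equate their Room entries.
Rows 1 and 2 agree on Room; apply Room→Credits and equate their Credits entries.
Rows 1 and 3 agree on Room; apply Room→Credits and equate their Credits entries.
No row becomes fully distinguished — the join is lossy.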